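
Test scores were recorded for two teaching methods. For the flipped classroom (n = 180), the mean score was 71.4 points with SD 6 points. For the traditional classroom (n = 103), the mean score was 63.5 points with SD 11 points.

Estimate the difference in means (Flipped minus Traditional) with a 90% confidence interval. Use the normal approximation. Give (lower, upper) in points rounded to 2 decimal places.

Per-group SEs: s₁/√n₁ = 6/√180 = 0.4472, s₂/√n₂ = 11/√103 = 1.0839.
Unpooled SE of the difference: √(0.19998784 + 1.17483921) = 1.1725.
Margin of error = z* · SE = 1.645 × 1.1725 = 1.9288.
x̄₁ − x̄₂ = 71.4 − 63.5 = 7.9000.
CI: 7.9000 ± 1.9288 = (5.97, 9.83).

(5.97, 9.83)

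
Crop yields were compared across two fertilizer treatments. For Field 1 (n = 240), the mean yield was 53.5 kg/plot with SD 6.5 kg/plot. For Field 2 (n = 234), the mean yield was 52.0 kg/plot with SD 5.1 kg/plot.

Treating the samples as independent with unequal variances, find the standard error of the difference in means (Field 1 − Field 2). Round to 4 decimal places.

0.5359

SE₁ = s₁/√n₁ = 6.5/√240 = 0.4196; SE₂ = 5.1/√234 = 0.3334.
Independent samples, unequal variances: SE_diff = √(SE₁² + SE₂²) = √(0.17606416 + 0.11115556) = 0.5359.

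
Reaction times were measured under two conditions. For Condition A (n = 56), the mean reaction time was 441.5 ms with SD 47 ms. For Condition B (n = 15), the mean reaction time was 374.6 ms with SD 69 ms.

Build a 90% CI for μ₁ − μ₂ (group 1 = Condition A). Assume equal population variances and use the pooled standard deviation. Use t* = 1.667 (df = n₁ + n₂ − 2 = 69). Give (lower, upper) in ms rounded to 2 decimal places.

(41.59, 92.21)

Pooled variance s_p² = [55·47² + 14·69²] / (56+15−2) = 2726.7971, so s_p = 52.2187.
SE_diff = s_p·√(1/n₁ + 1/n₂) = 52.2187·√(1/56 + 1/15) = 15.1815.
t* = 1.667; margin = 1.667 × 15.1815 = 25.3076.
Difference = 441.5 − 374.6 = 66.9000.
66.9000 ± 25.3076 → (41.59, 92.21).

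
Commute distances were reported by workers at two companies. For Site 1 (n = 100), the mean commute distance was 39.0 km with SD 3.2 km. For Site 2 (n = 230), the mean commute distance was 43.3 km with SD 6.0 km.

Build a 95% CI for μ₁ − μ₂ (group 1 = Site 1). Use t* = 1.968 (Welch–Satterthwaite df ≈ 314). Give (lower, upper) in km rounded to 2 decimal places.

Standard errors of each mean: 3.2/√100 = 0.3200 and 6.0/√230 = 0.3956.
SE(x̄₁ − x̄₂) = √(0.3200² + 0.3956²) = 0.5088 for independent samples with unequal variances.
With t* = 1.968, the margin is 1.968 × 0.5088 = 1.0013.
x̄₁ − x̄₂ = 39.0 − 43.3 = -4.3000; the interval is -4.3000 ± 1.0013 = (-5.30, -3.30).

(-5.30, -3.30)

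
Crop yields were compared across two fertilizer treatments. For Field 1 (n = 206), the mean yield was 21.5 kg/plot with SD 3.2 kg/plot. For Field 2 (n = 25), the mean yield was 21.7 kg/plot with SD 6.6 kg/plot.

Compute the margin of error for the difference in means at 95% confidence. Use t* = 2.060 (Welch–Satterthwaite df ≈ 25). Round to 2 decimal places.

SE₁ = s₁/√n₁ = 3.2/√206 = 0.2230; SE₂ = 6.6/√25 = 1.3200.
Independent samples, unequal variances: SE_diff = √(SE₁² + SE₂²) = √(0.049729 + 1.7424) = 1.3387.
t* = 2.060, so margin of error = 2.060 × 1.3387 = 2.7577.

2.76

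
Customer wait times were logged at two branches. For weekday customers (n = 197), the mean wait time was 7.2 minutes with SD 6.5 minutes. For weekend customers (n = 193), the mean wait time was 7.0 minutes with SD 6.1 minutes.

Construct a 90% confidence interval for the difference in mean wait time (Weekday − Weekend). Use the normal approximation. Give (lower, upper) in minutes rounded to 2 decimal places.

(-0.85, 1.25)

Standard errors of each mean: 6.5/√197 = 0.4631 and 6.1/√193 = 0.4391.
SE(x̄₁ − x̄₂) = √(0.4631² + 0.4391²) = 0.6382 for independent samples with unequal variances.
With z* = 1.645, the margin is 1.645 × 0.6382 = 1.0498.
x̄₁ − x̄₂ = 7.2 − 7.0 = 0.2000; the interval is 0.2000 ± 1.0498 = (-0.85, 1.25).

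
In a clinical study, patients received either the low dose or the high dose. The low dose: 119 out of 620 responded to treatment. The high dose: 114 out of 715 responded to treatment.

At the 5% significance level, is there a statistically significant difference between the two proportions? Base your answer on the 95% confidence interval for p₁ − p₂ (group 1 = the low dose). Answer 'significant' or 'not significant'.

not significant

p̂₁ = 119/620 = 0.1919 and p̂₂ = 114/715 = 0.1594.
SE₁ = √(p̂₁(1−p̂₁)/n₁) = √(0.1919·0.8081/620) = 0.01582; SE₂ = √(0.1594·0.8406/715) = 0.01369.
Independent samples: SE of the difference = √(SE₁² + SE₂²) = √(0.0002502724 + 0.0001874161) = 0.02092.
z* for 95% confidence is 1.960, so the margin of error is 1.960 × 0.02092 = 0.04100.
Point estimate p̂₁ − p̂₂ = 0.1919 − 0.1594 = 0.0325.
0.0325 ± 0.04100 → (-0.00850, 0.07350).
The interval (-0.00850, 0.07350) contains 0, so the difference is not significant.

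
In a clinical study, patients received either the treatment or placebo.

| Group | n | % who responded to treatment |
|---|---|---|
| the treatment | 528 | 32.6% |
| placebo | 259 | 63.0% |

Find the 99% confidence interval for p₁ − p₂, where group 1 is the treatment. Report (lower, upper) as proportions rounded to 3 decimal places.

(-0.397, -0.211)

Each SE is √(p̂(1−p̂)/n): √(0.3260·0.6740/528) = 0.02040 and √(0.6300·0.3700/259) = 0.03000.
SE(p̂₁ − p̂₂) = √(SE₁² + SE₂²) = √(0.00041616 + 0.0009) = 0.03628, since the two samples are independent.
At 99% confidence z* = 2.576; margin = 2.576 × 0.03628 = 0.09346.
The difference is 0.3260 − 0.6300 = -0.3040, so the interval is -0.3040 ± 0.09346 = (-0.397, -0.211).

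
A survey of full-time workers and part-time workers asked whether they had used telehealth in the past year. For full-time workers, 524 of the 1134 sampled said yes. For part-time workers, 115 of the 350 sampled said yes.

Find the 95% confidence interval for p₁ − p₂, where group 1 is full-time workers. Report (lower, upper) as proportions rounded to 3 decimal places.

(0.076, 0.191)

p̂₁ = 524/1134 = 0.4621 and p̂₂ = 115/350 = 0.3286.
SE₁ = √(p̂₁(1−p̂₁)/n₁) = √(0.4621·0.5379/1134) = 0.01481; SE₂ = √(0.3286·0.6714/350) = 0.02511.
Independent samples: SE of the difference = √(SE₁² + SE₂²) = √(0.0002193361 + 0.0006305121) = 0.02915.
z* for 95% confidence is 1.960, so the margin of error is 1.960 × 0.02915 = 0.05713.
Point estimate p̂₁ − p̂₂ = 0.4621 − 0.3286 = 0.1335.
0.1335 ± 0.05713 → (0.076, 0.191).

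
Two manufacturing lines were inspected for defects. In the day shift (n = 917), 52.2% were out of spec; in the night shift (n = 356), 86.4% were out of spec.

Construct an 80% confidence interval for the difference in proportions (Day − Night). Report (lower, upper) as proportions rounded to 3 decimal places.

SE₁ = √(p̂₁(1−p̂₁)/n₁) = √(0.5220·0.4780/917) = 0.01650; SE₂ = √(0.8640·0.1360/356) = 0.01817.
Independent samples: SE of the difference = √(SE₁² + SE₂²) = √(0.00027225 + 0.0003301489) = 0.02454.
z* for 80% confidence is 1.282, so the margin of error is 1.282 × 0.02454 = 0.03146.
Point estimate p̂₁ − p̂₂ = 0.5220 − 0.8640 = -0.3420.
-0.3420 ± 0.03146 → (-0.373, -0.311).

(-0.373, -0.311)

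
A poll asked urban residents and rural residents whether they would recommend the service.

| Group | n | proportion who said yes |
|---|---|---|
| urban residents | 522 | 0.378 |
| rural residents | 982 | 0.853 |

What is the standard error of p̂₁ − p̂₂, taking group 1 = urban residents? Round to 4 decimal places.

Each SE is √(p̂(1−p̂)/n): √(0.3780·0.6220/522) = 0.02122 and √(0.8530·0.1470/982) = 0.01130.
SE(p̂₁ − p̂₂) = √(SE₁² + SE₂²) = √(0.0004502884 + 0.00012769) = 0.02404, since the two samples are independent.

0.0240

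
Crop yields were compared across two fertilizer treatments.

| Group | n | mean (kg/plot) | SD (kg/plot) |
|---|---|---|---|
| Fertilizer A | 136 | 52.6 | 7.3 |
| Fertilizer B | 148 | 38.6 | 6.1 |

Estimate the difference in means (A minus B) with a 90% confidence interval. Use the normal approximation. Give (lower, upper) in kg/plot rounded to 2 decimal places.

(12.68, 15.32)

SE₁ = s₁/√n₁ = 7.3/√136 = 0.6260; SE₂ = 6.1/√148 = 0.5014.
Independent samples, unequal variances: SE_diff = √(SE₁² + SE₂²) = √(0.391876 + 0.25140196) = 0.8020.
z* = 1.645, so margin of error = 1.645 × 0.8020 = 1.3193.
Difference in means = 52.6 − 38.6 = 14.0000.
14.0000 ± 1.3193 → (12.68, 15.32).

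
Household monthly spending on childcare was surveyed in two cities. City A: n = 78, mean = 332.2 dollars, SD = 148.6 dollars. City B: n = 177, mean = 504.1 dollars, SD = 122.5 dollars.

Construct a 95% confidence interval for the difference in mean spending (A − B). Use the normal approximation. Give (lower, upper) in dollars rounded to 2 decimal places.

(-209.49, -134.31)

Per-group SEs: s₁/√n₁ = 148.6/√78 = 16.8256, s₂/√n₂ = 122.5/√177 = 9.2077.
Unpooled SE of the difference: √(283.10081536 + 84.78173929) = 19.1803.
Margin of error = z* · SE = 1.960 × 19.1803 = 37.5934.
x̄₁ − x̄₂ = 332.2 − 504.1 = -171.9000.
CI: -171.9000 ± 37.5934 = (-209.49, -134.31).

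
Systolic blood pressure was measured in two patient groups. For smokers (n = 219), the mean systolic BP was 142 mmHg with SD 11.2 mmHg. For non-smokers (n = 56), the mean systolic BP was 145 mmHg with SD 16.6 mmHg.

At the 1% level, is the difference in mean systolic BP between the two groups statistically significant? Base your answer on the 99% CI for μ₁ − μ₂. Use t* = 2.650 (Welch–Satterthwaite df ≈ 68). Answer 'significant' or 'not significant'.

not significant

Standard errors of each mean: 11.2/√219 = 0.7568 and 16.6/√56 = 2.2183.
SE(x̄₁ − x̄₂) = √(0.7568² + 2.2183²) = 2.3438 for independent samples with unequal variances.
With t* = 2.650, the margin is 2.650 × 2.3438 = 6.2111.
x̄₁ − x̄₂ = 142 − 145 = -3.0000; the interval is -3.0000 ± 6.2111 = (-9.2111, 3.2111).
The interval (-9.2111, 3.2111) contains 0, so the difference is not significant.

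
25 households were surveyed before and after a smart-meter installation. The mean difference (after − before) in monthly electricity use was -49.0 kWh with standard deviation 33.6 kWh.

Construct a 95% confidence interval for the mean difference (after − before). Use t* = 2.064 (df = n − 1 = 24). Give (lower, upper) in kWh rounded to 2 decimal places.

This is a matched-pairs design, so SE = s_d/√n = 33.6/√25 = 6.7200.
Margin = 2.064 × 6.7200 = 13.8701; the interval is -49.0 ± 13.8701 = (-62.87, -35.13).

(-62.87, -35.13)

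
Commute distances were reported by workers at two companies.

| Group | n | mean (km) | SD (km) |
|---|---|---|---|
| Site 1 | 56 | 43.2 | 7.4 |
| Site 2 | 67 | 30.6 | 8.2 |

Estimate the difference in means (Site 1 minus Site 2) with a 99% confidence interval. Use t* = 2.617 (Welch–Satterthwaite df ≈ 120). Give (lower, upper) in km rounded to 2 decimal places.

(8.92, 16.28)

Standard errors of each mean: 7.4/√56 = 0.9889 and 8.2/√67 = 1.0018.
SE(x̄₁ − x̄₂) = √(0.9889² + 1.0018²) = 1.4077 for independent samples with unequal variances.
With t* = 2.617, the margin is 2.617 × 1.4077 = 3.6840.
x̄₁ − x̄₂ = 43.2 − 30.6 = 12.6000; the interval is 12.6000 ± 3.6840 = (8.92, 16.28).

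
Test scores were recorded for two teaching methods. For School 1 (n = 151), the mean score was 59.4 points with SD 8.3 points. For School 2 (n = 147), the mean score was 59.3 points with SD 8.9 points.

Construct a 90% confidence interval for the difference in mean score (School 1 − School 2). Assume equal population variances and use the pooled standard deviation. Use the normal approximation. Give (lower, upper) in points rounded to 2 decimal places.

Pooled variance s_p² = [150·8.3² + 146·8.9²] / (151+147−2) = 73.9803, so s_p = 8.6012.
SE_diff = s_p·√(1/n₁ + 1/n₂) = 8.6012·√(1/151 + 1/147) = 0.9966.
z* = 1.645; margin = 1.645 × 0.9966 = 1.6394.
Difference = 59.4 − 59.3 = 0.1000.
0.1000 ± 1.6394 → (-1.54, 1.74).

(-1.54, 1.74)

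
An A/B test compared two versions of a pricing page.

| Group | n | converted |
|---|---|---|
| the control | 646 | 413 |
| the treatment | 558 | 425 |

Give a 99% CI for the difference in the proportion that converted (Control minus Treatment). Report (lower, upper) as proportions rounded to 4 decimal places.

p̂₁ = 413/646 = 0.6393 and p̂₂ = 425/558 = 0.7616.
SE₁ = √(p̂₁(1−p̂₁)/n₁) = √(0.6393·0.3607/646) = 0.01889; SE₂ = √(0.7616·0.2384/558) = 0.01804.
Independent samples: SE of the difference = √(SE₁² + SE₂²) = √(0.0003568321 + 0.0003254416) = 0.02612.
z* for 99% confidence is 2.576, so the margin of error is 2.576 × 0.02612 = 0.06729.
Point estimate p̂₁ − p̂₂ = 0.6393 − 0.7616 = -0.1223.
-0.1223 ± 0.06729 → (-0.1896, -0.0550).

(-0.1896, -0.0550)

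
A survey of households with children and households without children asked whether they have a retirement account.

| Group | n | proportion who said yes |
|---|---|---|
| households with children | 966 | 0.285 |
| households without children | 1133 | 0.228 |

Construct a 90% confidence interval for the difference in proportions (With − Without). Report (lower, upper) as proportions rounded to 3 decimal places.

(0.026, 0.088)

SE₁ = √(p̂₁(1−p̂₁)/n₁) = √(0.2850·0.7150/966) = 0.01452; SE₂ = √(0.2280·0.7720/1133) = 0.01246.
Independent samples: SE of the difference = √(SE₁² + SE₂²) = √(0.0002108304 + 0.0001552516) = 0.01913.
z* for 90% confidence is 1.645, so the margin of error is 1.645 × 0.01913 = 0.03147.
Point estimate p̂₁ − p̂₂ = 0.2850 − 0.2280 = 0.0570.
0.0570 ± 0.03147 → (0.026, 0.088).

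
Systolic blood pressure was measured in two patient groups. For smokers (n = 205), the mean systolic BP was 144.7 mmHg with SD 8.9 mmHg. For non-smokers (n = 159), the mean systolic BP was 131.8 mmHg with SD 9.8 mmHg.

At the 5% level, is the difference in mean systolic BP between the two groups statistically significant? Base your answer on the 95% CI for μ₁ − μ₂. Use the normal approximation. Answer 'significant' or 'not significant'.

SE₁ = s₁/√n₁ = 8.9/√205 = 0.6216; SE₂ = 9.8/√159 = 0.7772.
Independent samples, unequal variances: SE_diff = √(SE₁² + SE₂²) = √(0.38638656 + 0.60403984) = 0.9952.
z* = 1.960, so margin of error = 1.960 × 0.9952 = 1.9506.
Difference in means = 144.7 − 131.8 = 12.9000.
12.9000 ± 1.9506 → (10.9494, 14.8506).
The interval (10.9494, 14.8506) does not contain 0, so the difference is significant.

significant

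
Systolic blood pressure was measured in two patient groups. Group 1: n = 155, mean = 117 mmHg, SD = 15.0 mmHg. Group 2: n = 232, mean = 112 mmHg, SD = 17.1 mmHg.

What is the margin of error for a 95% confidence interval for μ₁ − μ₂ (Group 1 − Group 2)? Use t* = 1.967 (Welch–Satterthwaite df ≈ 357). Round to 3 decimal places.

Per-group SEs: s₁/√n₁ = 15.0/√155 = 1.2048, s₂/√n₂ = 17.1/√232 = 1.1227.
Unpooled SE of the difference: √(1.45154304 + 1.26045529) = 1.6468.
Margin of error = t* · SE = 1.967 × 1.6468 = 3.2393.

3.239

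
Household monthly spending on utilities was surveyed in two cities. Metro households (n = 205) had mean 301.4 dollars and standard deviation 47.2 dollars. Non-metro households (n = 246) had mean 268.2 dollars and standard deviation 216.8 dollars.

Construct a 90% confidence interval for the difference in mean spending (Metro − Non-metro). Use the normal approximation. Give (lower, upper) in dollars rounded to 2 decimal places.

(9.82, 56.58)

SE₁ = s₁/√n₁ = 47.2/√205 = 3.2966; SE₂ = 216.8/√246 = 13.8227.
Independent samples, unequal variances: SE_diff = √(SE₁² + SE₂²) = √(10.86757156 + 191.06703529) = 14.2104.
z* = 1.645, so margin of error = 1.645 × 14.2104 = 23.3761.
Difference in means = 301.4 − 268.2 = 33.2000.
33.2000 ± 23.3761 → (9.82, 56.58).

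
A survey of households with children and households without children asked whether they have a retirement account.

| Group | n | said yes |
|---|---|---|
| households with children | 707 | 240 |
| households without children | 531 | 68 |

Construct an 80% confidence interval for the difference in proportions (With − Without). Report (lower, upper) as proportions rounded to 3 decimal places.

p̂₁ = 240/707 = 0.3395 and p̂₂ = 68/531 = 0.1281.
SE₁ = √(p̂₁(1−p̂₁)/n₁) = √(0.3395·0.6605/707) = 0.01781; SE₂ = √(0.1281·0.8719/531) = 0.01450.
Independent samples: SE of the difference = √(SE₁² + SE₂²) = √(0.0003171961 + 0.00021025) = 0.02297.
z* for 80% confidence is 1.282, so the margin of error is 1.282 × 0.02297 = 0.02945.
Point estimate p̂₁ − p̂₂ = 0.3395 − 0.1281 = 0.2114.
0.2114 ± 0.02945 → (0.182, 0.241).

(0.182, 0.241)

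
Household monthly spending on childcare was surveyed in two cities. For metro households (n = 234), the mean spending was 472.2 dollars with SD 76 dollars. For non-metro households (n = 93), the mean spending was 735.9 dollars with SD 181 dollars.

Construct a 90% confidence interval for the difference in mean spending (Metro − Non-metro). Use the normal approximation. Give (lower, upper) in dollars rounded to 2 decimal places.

Per-group SEs: s₁/√n₁ = 76/√234 = 4.9683, s₂/√n₂ = 181/√93 = 18.7688.
Unpooled SE of the difference: √(24.68400489 + 352.26785344) = 19.4152.
Margin of error = z* · SE = 1.645 × 19.4152 = 31.9380.
x̄₁ − x̄₂ = 472.2 − 735.9 = -263.7000.
CI: -263.7000 ± 31.9380 = (-295.64, -231.76).

(-295.64, -231.76)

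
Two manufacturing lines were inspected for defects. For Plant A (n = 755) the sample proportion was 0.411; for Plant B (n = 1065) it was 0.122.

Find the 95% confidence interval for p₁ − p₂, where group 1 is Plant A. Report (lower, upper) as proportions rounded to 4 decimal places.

(0.2488, 0.3292)

SE₁ = √(p̂₁(1−p̂₁)/n₁) = √(0.4110·0.5890/755) = 0.01791; SE₂ = √(0.1220·0.8780/1065) = 0.01003.
Independent samples: SE of the difference = √(SE₁² + SE₂²) = √(0.0003207681 + 0.0001006009) = 0.02053.
z* for 95% confidence is 1.960, so the margin of error is 1.960 × 0.02053 = 0.04024.
Point estimate p̂₁ − p̂₂ = 0.4110 − 0.1220 = 0.2890.
0.2890 ± 0.04024 → (0.2488, 0.3292).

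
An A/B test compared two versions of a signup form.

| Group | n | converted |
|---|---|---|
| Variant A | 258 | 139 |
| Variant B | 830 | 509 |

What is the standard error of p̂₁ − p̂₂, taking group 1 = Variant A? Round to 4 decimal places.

0.0353

p̂₁ = 139/258 = 0.5388 and p̂₂ = 509/830 = 0.6133.
SE₁ = √(p̂₁(1−p̂₁)/n₁) = √(0.5388·0.4612/258) = 0.03103; SE₂ = √(0.6133·0.3867/830) = 0.01690.
Independent samples: SE of the difference = √(SE₁² + SE₂²) = √(0.0009628609 + 0.00028561) = 0.03533.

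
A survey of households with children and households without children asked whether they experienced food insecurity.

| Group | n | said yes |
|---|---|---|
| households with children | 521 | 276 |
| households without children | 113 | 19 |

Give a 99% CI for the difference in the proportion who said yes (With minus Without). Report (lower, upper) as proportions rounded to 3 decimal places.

(0.255, 0.468)

Sample proportions: 276/521 = 0.5298, 19/113 = 0.1681.
Each SE is √(p̂(1−p̂)/n): √(0.5298·0.4702/521) = 0.02187 and √(0.1681·0.8319/113) = 0.03518.
SE(p̂₁ − p̂₂) = √(SE₁² + SE₂²) = √(0.0004782969 + 0.0012376324) = 0.04142, since the two samples are independent.
At 99% confidence z* = 2.576; margin = 2.576 × 0.04142 = 0.10670.
The difference is 0.5298 − 0.1681 = 0.3617, so the interval is 0.3617 ± 0.10670 = (0.255, 0.468).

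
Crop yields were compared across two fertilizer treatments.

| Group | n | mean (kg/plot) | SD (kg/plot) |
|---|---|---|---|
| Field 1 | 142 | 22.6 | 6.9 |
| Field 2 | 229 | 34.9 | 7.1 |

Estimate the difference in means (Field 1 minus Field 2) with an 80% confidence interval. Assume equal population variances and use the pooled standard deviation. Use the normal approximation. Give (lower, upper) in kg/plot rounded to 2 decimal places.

(-13.26, -11.34)

Pooled variance s_p² = [141·6.9² + 228·7.1²] / (142+229−2) = 49.3401, so s_p = 7.0243.
SE_diff = s_p·√(1/n₁ + 1/n₂) = 7.0243·√(1/142 + 1/229) = 0.7503.
z* = 1.282; margin = 1.282 × 0.7503 = 0.9619.
Difference = 22.6 − 34.9 = -12.3000.
-12.3000 ± 0.9619 → (-13.26, -11.34).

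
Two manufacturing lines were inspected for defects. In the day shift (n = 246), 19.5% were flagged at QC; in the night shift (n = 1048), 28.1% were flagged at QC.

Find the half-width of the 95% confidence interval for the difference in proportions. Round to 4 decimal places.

0.0565

Each SE is √(p̂(1−p̂)/n): √(0.1950·0.8050/246) = 0.02526 and √(0.2810·0.7190/1048) = 0.01388.
SE(p̂₁ − p̂₂) = √(SE₁² + SE₂²) = √(0.0006380676 + 0.0001926544) = 0.02882, since the two samples are independent.
At 95% confidence z* = 1.960; margin = 1.960 × 0.02882 = 0.05649.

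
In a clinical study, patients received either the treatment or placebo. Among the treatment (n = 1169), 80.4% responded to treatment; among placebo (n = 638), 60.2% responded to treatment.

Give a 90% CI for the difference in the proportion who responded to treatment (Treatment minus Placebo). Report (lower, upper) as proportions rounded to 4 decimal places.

(0.1648, 0.2392)

Each SE is √(p̂(1−p̂)/n): √(0.8040·0.1960/1169) = 0.01161 and √(0.6020·0.3980/638) = 0.01938.
SE(p̂₁ − p̂₂) = √(SE₁² + SE₂²) = √(0.0001347921 + 0.0003755844) = 0.02259, since the two samples are independent.
At 90% confidence z* = 1.645; margin = 1.645 × 0.02259 = 0.03716.
The difference is 0.8040 − 0.6020 = 0.2020, so the interval is 0.2020 ± 0.03716 = (0.1648, 0.2392).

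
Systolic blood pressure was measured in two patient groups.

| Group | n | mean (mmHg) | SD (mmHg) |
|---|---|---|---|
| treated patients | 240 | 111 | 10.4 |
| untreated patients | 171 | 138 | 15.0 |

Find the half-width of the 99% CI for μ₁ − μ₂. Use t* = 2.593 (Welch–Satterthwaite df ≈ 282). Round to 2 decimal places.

3.45

Standard errors of each mean: 10.4/√240 = 0.6713 and 15.0/√171 = 1.1471.
SE(x̄₁ − x̄₂) = √(0.6713² + 1.1471²) = 1.3291 for independent samples with unequal variances.
With t* = 2.593, the margin is 2.593 × 1.3291 = 3.4464.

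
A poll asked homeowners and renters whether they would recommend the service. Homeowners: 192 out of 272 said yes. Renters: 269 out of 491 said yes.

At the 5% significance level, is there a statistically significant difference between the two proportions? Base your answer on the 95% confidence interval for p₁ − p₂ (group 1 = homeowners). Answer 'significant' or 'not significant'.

significant

Sample proportions: 192/272 = 0.7059, 269/491 = 0.5479.
Each SE is √(p̂(1−p̂)/n): √(0.7059·0.2941/272) = 0.02763 and √(0.5479·0.4521/491) = 0.02246.
SE(p̂₁ − p̂₂) = √(SE₁² + SE₂²) = √(0.0007634169 + 0.0005044516) = 0.03561, since the two samples are independent.
At 95% confidence z* = 1.960; margin = 1.960 × 0.03561 = 0.06980.
The difference is 0.7059 − 0.5479 = 0.1580, so the interval is 0.1580 ± 0.06980 = (0.08820, 0.22780).
The interval (0.08820, 0.22780) does not contain 0, so the difference is significant.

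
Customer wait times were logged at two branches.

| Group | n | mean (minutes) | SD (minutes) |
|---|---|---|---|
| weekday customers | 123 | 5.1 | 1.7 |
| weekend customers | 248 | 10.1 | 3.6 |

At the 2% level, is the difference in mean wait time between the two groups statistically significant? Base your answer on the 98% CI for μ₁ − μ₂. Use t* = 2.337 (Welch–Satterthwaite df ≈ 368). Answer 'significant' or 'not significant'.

significant

Standard errors of each mean: 1.7/√123 = 0.1533 and 3.6/√248 = 0.2286.
SE(x̄₁ − x̄₂) = √(0.1533² + 0.2286²) = 0.2752 for independent samples with unequal variances.
With t* = 2.337, the margin is 2.337 × 0.2752 = 0.6431.
x̄₁ − x̄₂ = 5.1 − 10.1 = -5.0000; the interval is -5.0000 ± 0.6431 = (-5.6431, -4.3569).
The interval (-5.6431, -4.3569) does not contain 0, so the difference is significant.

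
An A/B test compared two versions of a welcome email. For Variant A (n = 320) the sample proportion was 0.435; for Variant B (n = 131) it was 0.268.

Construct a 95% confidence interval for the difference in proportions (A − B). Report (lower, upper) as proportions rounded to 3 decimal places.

(0.074, 0.260)

SE₁ = √(p̂₁(1−p̂₁)/n₁) = √(0.4350·0.5650/320) = 0.02771; SE₂ = √(0.2680·0.7320/131) = 0.03870.
Independent samples: SE of the difference = √(SE₁² + SE₂²) = √(0.0007678441 + 0.00149769) = 0.04760.
z* for 95% confidence is 1.960, so the margin of error is 1.960 × 0.04760 = 0.09330.
Point estimate p̂₁ − p̂₂ = 0.4350 − 0.2680 = 0.1670.
0.1670 ± 0.09330 → (0.074, 0.260).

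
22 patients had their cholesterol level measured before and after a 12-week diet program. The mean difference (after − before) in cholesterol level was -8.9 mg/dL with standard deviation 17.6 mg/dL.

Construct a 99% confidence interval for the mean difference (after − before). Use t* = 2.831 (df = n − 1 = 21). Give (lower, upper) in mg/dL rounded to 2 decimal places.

This is a matched-pairs design, so SE = s_d/√n = 17.6/√22 = 3.7523.
Margin = 2.831 × 3.7523 = 10.6228; the interval is -8.9 ± 10.6228 = (-19.52, 1.72).

(-19.52, 1.72)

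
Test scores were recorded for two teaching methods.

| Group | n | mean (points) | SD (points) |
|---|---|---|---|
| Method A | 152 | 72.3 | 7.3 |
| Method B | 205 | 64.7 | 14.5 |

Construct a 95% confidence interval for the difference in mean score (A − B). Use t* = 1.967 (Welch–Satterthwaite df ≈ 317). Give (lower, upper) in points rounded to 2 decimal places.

(5.29, 9.91)

Per-group SEs: s₁/√n₁ = 7.3/√152 = 0.5921, s₂/√n₂ = 14.5/√205 = 1.0127.
Unpooled SE of the difference: √(0.35058241 + 1.02556129) = 1.1731.
Margin of error = t* · SE = 1.967 × 1.1731 = 2.3075.
x̄₁ − x̄₂ = 72.3 − 64.7 = 7.6000.
CI: 7.6000 ± 2.3075 = (5.29, 9.91).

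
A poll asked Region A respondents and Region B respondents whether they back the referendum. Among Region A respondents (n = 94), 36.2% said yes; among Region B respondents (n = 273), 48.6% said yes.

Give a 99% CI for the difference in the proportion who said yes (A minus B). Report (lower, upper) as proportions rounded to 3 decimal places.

The two standard errors are √(0.3620×0.6380/94) = 0.04957 and √(0.4860×0.5140/273) = 0.03025.
Because the samples are independent, SE_diff = √(0.04957² + 0.03025²) = 0.05807.
Using z* = 2.576 for 99%, ME = 2.576 × 0.05807 = 0.14959.
p̂₁ − p̂₂ = -0.1240; interval -0.1240 ± 0.14959 gives (-0.274, 0.026).

(-0.274, 0.026)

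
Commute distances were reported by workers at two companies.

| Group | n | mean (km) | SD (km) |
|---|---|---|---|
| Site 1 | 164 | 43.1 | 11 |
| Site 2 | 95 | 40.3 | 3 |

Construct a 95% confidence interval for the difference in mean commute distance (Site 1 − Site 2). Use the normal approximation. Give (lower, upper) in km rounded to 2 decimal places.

(1.01, 4.59)

Per-group SEs: s₁/√n₁ = 11/√164 = 0.8590, s₂/√n₂ = 3/√95 = 0.3078.
Unpooled SE of the difference: √(0.737881 + 0.09474084) = 0.9125.
Margin of error = z* · SE = 1.960 × 0.9125 = 1.7885.
x̄₁ − x̄₂ = 43.1 − 40.3 = 2.8000.
CI: 2.8000 ± 1.7885 = (1.01, 4.59).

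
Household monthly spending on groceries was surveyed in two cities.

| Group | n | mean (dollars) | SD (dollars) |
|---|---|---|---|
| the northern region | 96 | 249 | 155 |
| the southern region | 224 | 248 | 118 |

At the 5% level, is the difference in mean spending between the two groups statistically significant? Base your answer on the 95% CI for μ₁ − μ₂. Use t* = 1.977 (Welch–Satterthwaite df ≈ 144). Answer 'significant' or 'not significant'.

not significant

Standard errors of each mean: 155/√96 = 15.8196 and 118/√224 = 7.8842.
SE(x̄₁ − x̄₂) = √(15.8196² + 7.8842²) = 17.6754 for independent samples with unequal variances.
With t* = 1.977, the margin is 1.977 × 17.6754 = 34.9443.
x̄₁ − x̄₂ = 249 − 248 = 1.0000; the interval is 1.0000 ± 34.9443 = (-33.9443, 35.9443).
The interval (-33.9443, 35.9443) contains 0, so the difference is not significant.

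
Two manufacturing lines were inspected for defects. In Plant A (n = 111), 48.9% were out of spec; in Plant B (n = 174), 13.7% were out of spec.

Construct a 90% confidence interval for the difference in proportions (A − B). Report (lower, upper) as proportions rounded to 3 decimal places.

The two standard errors are √(0.4890×0.5110/111) = 0.04745 and √(0.1370×0.8630/174) = 0.02607.
Because the samples are independent, SE_diff = √(0.04745² + 0.02607²) = 0.05414.
Using z* = 1.645 for 90%, ME = 1.645 × 0.05414 = 0.08906.
p̂₁ − p̂₂ = 0.3520; interval 0.3520 ± 0.08906 gives (0.263, 0.441).

(0.263, 0.441)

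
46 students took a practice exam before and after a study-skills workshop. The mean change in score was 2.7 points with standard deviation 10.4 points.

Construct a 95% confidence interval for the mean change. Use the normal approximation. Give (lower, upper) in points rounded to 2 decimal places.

(-0.31, 5.71)

Paired design: SE = s_d/√n = 10.4/√46 = 1.5334.
z* = 1.960; margin of error = 1.960 × 1.5334 = 3.0055.
2.7 ± 3.0055 → (-0.31, 5.71).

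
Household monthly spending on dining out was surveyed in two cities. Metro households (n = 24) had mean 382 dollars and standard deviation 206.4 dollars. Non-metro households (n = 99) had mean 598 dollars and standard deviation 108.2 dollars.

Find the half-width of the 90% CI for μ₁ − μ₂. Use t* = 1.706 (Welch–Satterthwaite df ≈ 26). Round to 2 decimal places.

Standard errors of each mean: 206.4/√24 = 42.1312 and 108.2/√99 = 10.8745.
SE(x̄₁ − x̄₂) = √(42.1312² + 10.8745²) = 43.5120 for independent samples with unequal variances.
With t* = 1.706, the margin is 1.706 × 43.5120 = 74.2315.

74.23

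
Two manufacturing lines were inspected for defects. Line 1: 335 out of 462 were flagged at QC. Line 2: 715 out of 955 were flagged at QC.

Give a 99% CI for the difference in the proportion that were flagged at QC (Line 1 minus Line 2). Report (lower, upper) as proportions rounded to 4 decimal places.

p̂₁ = 335/462 = 0.7251 and p̂₂ = 715/955 = 0.7487.
SE₁ = √(p̂₁(1−p̂₁)/n₁) = √(0.7251·0.2749/462) = 0.02077; SE₂ = √(0.7487·0.2513/955) = 0.01404.
Independent samples: SE of the difference = √(SE₁² + SE₂²) = √(0.0004313929 + 0.0001971216) = 0.02507.
z* for 99% confidence is 2.576, so the margin of error is 2.576 × 0.02507 = 0.06458.
Point estimate p̂₁ − p̂₂ = 0.7251 − 0.7487 = -0.0236.
-0.0236 ± 0.06458 → (-0.0882, 0.0410).

(-0.0882, 0.0410)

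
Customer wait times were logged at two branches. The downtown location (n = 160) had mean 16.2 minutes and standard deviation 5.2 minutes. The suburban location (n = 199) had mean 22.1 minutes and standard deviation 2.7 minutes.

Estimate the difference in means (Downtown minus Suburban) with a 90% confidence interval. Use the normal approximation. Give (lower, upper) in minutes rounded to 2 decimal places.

(-6.65, -5.15)

SE₁ = s₁/√n₁ = 5.2/√160 = 0.4111; SE₂ = 2.7/√199 = 0.1914.
Independent samples, unequal variances: SE_diff = √(SE₁² + SE₂²) = √(0.16900321 + 0.03663396) = 0.4535.
z* = 1.645, so margin of error = 1.645 × 0.4535 = 0.7460.
Difference in means = 16.2 − 22.1 = -5.9000.
-5.9000 ± 0.7460 → (-6.65, -5.15).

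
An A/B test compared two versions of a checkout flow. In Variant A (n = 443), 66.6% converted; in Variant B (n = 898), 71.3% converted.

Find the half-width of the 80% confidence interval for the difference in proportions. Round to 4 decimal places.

0.0346

SE₁ = √(p̂₁(1−p̂₁)/n₁) = √(0.6660·0.3340/443) = 0.02241; SE₂ = √(0.7130·0.2870/898) = 0.01510.
Independent samples: SE of the difference = √(SE₁² + SE₂²) = √(0.0005022081 + 0.00022801) = 0.02702.
z* for 80% confidence is 1.282, so the margin of error is 1.282 × 0.02702 = 0.03464.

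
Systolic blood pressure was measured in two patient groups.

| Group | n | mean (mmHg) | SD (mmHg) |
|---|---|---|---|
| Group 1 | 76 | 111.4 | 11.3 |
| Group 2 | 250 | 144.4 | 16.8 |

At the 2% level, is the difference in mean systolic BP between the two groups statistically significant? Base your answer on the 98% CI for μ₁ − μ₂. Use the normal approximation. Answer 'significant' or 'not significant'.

significant

Per-group SEs: s₁/√n₁ = 11.3/√76 = 1.2962, s₂/√n₂ = 16.8/√250 = 1.0625.
Unpooled SE of the difference: √(1.68013444 + 1.12890625) = 1.6760.
Margin of error = z* · SE = 2.326 × 1.6760 = 3.8984.
x̄₁ − x̄₂ = 111.4 − 144.4 = -33.0000.
CI: -33.0000 ± 3.8984 = (-36.8984, -29.1016).
The interval (-36.8984, -29.1016) does not contain 0, so the difference is significant.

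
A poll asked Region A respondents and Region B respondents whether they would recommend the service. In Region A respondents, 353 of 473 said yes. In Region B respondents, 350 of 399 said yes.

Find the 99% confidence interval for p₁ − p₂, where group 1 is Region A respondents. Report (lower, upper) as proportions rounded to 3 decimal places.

First, p̂₁ = 353/473 = 0.7463; p̂₂ = 350/399 = 0.8772.
The two standard errors are √(0.7463×0.2537/473) = 0.02001 and √(0.8772×0.1228/399) = 0.01643.
Because the samples are independent, SE_diff = √(0.02001² + 0.01643²) = 0.02589.
Using z* = 2.576 for 99%, ME = 2.576 × 0.02589 = 0.06669.
p̂₁ − p̂₂ = -0.1309; interval -0.1309 ± 0.06669 gives (-0.198, -0.064).

(-0.198, -0.064)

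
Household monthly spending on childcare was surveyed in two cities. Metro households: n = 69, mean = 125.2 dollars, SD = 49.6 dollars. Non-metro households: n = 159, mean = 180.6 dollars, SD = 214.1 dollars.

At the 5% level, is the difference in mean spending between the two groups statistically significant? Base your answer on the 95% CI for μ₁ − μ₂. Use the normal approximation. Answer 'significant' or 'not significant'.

Per-group SEs: s₁/√n₁ = 49.6/√69 = 5.9711, s₂/√n₂ = 214.1/√159 = 16.9792.
Unpooled SE of the difference: √(35.65403521 + 288.29323264) = 17.9985.
Margin of error = z* · SE = 1.960 × 17.9985 = 35.2771.
x̄₁ − x̄₂ = 125.2 − 180.6 = -55.4000.
CI: -55.4000 ± 35.2771 = (-90.6771, -20.1229).
The interval (-90.6771, -20.1229) does not contain 0, so the difference is significant.

significant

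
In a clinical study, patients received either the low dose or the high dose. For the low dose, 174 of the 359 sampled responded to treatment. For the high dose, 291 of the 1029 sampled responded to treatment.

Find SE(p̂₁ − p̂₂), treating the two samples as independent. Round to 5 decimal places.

0.02988

p̂₁ = 174/359 = 0.4847 and p̂₂ = 291/1029 = 0.2828.
SE₁ = √(p̂₁(1−p̂₁)/n₁) = √(0.4847·0.5153/359) = 0.02638; SE₂ = √(0.2828·0.7172/1029) = 0.01404.
Independent samples: SE of the difference = √(SE₁² + SE₂²) = √(0.0006959044 + 0.0001971216) = 0.02988.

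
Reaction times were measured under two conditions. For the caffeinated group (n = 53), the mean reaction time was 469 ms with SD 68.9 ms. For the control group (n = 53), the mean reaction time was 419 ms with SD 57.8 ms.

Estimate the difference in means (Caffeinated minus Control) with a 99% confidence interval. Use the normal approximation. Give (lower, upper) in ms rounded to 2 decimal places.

Per-group SEs: s₁/√n₁ = 68.9/√53 = 9.4641, s₂/√n₂ = 57.8/√53 = 7.9394.
Unpooled SE of the difference: √(89.56918881 + 63.03407236) = 12.3533.
Margin of error = z* · SE = 2.576 × 12.3533 = 31.8221.
x̄₁ − x̄₂ = 469 − 419 = 50.0000.
CI: 50.0000 ± 31.8221 = (18.18, 81.82).

(18.18, 81.82)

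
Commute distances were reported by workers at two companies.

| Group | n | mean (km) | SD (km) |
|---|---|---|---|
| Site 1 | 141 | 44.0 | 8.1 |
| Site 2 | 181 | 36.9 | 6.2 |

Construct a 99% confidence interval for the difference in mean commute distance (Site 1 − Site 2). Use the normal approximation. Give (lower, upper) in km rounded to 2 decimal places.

(4.98, 9.22)

Per-group SEs: s₁/√n₁ = 8.1/√141 = 0.6821, s₂/√n₂ = 6.2/√181 = 0.4608.
Unpooled SE of the difference: √(0.46526041 + 0.21233664) = 0.8232.
Margin of error = z* · SE = 2.576 × 0.8232 = 2.1206.
x̄₁ − x̄₂ = 44.0 − 36.9 = 7.1000.
CI: 7.1000 ± 2.1206 = (4.98, 9.22).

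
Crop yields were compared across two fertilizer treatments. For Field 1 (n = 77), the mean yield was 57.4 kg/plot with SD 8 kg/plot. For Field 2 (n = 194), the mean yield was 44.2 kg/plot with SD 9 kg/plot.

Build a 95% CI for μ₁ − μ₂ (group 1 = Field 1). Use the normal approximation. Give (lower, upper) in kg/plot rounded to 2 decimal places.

(11.01, 15.39)

Per-group SEs: s₁/√n₁ = 8/√77 = 0.9117, s₂/√n₂ = 9/√194 = 0.6462.
Unpooled SE of the difference: √(0.83119689 + 0.41757444) = 1.1175.
Margin of error = z* · SE = 1.960 × 1.1175 = 2.1903.
x̄₁ − x̄₂ = 57.4 − 44.2 = 13.2000.
CI: 13.2000 ± 2.1903 = (11.01, 15.39).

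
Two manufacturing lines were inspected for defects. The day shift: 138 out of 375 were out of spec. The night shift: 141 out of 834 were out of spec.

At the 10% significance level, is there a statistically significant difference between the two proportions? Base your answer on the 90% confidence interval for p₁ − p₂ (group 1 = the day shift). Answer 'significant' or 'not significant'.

p̂₁ = 138/375 = 0.3680 and p̂₂ = 141/834 = 0.1691.
SE₁ = √(p̂₁(1−p̂₁)/n₁) = √(0.3680·0.6320/375) = 0.02490; SE₂ = √(0.1691·0.8309/834) = 0.01298.
Independent samples: SE of the difference = √(SE₁² + SE₂²) = √(0.00062001 + 0.0001684804) = 0.02808.
z* for 90% confidence is 1.645, so the margin of error is 1.645 × 0.02808 = 0.04619.
Point estimate p̂₁ − p̂₂ = 0.3680 − 0.1691 = 0.1989.
0.1989 ± 0.04619 → (0.15271, 0.24509).
The interval (0.15271, 0.24509) does not contain 0, so the difference is significant.

significant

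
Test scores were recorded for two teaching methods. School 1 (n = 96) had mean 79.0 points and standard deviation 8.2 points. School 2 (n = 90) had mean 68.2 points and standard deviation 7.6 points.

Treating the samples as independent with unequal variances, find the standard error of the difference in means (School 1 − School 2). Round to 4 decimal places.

Per-group SEs: s₁/√n₁ = 8.2/√96 = 0.8369, s₂/√n₂ = 7.6/√90 = 0.8011.
Unpooled SE of the difference: √(0.70040161 + 0.64176121) = 1.1585.

1.1585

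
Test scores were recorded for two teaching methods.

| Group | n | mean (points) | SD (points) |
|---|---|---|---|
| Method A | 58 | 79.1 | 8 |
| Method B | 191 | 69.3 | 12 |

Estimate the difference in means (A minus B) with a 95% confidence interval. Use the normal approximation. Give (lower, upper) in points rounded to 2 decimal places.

(7.13, 12.47)

SE₁ = s₁/√n₁ = 8/√58 = 1.0505; SE₂ = 12/√191 = 0.8683.
Independent samples, unequal variances: SE_diff = √(SE₁² + SE₂²) = √(1.10355025 + 0.75394489) = 1.3629.
z* = 1.960, so margin of error = 1.960 × 1.3629 = 2.6713.
Difference in means = 79.1 − 69.3 = 9.8000.
9.8000 ± 2.6713 → (7.13, 12.47).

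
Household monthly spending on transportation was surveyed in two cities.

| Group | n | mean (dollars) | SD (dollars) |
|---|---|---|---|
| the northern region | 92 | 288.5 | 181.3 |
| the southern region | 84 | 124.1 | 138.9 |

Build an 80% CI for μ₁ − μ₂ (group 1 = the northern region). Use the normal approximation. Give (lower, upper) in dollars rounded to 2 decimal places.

SE₁ = s₁/√n₁ = 181.3/√92 = 18.9018; SE₂ = 138.9/√84 = 15.1552.
Independent samples, unequal variances: SE_diff = √(SE₁² + SE₂²) = √(357.27804324 + 229.68008704) = 24.2272.
z* = 1.282, so margin of error = 1.282 × 24.2272 = 31.0593.
Difference in means = 288.5 − 124.1 = 164.4000.
164.4000 ± 31.0593 → (133.34, 195.46).

(133.34, 195.46)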